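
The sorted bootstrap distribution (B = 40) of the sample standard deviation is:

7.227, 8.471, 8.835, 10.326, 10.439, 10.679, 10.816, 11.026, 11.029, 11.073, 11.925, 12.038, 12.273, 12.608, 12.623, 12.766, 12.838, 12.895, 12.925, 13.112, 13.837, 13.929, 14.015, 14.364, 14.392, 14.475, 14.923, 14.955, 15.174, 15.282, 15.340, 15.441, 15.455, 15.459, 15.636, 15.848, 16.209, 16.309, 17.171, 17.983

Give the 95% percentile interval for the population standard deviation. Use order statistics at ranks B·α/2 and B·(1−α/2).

(7.227, 17.171)

α = 0.05; lower rank = 40 × 0.025 = 1; upper rank = 40 × 0.975 = 39.
The 1st smallest replicate is 7.227; the 39th is 17.171.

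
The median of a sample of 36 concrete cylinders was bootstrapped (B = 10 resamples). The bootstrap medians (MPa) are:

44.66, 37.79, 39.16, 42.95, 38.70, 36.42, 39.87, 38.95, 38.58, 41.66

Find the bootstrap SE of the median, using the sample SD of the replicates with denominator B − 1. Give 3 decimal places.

Bootstrap SE is the standard deviation of the 10 replicate medians.
Mean of replicates: (44.66 + 37.79 + 39.16 + 42.95 + 38.70 + 36.42 + 39.87 + 38.95 + 38.58 + 41.66) / 10 = 398.7400 / 10 = 39.8740
Sum of squared deviations: (+4.7860)² + (−2.0840)² + (−0.7140)² + (+3.0760)² + (−1.1740)² + (−3.4540)² + (−0.0040)² + (−0.9240)² + (−1.2940)² + (+1.7860)² = 56.2468
Variance = 56.2468 / 9 = 6.2496
SE* = √6.2496

SE* = 2.500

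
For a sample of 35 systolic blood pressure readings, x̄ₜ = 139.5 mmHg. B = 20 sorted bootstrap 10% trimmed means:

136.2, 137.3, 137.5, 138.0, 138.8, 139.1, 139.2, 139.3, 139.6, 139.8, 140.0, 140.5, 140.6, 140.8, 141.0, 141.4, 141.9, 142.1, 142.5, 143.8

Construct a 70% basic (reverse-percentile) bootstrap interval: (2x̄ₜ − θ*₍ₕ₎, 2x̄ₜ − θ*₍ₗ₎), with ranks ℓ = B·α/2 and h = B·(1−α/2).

Percentile endpoints at ranks 3 and 17: θ*₍3₎ = 137.5, θ*₍17₎ = 141.9.
Basic interval reflects these around x̄ₜ:
  lower = 2 × 139.5 − 141.9 = 137.1
  upper = 2 × 139.5 − 137.5 = 141.5

(137.1, 141.5)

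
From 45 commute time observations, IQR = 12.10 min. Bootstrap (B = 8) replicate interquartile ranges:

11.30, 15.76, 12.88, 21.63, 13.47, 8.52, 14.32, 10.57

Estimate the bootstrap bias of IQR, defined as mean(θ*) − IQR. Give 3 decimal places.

bias = +1.456

mean(θ*) = (11.30 + 15.76 + 12.88 + 21.63 + 13.47 + 8.52 + 14.32 + 10.57) / 8 = 13.5563
bias = 13.5563 − 12.10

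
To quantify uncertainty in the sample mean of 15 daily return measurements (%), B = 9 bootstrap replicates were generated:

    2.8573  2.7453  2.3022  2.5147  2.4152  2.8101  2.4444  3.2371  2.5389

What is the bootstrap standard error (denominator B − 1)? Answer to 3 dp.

SE* = 0.290

Bootstrap SE is the standard deviation of the 9 replicate means.
Mean of replicates: (2.8573 + 2.7453 + 2.3022 + 2.5147 + 2.4152 + 2.8101 + 2.4444 + 3.2371 + 2.5389) / 9 = 23.86520 / 9 = 2.65169
Sum of squared deviations: (+0.20561)² + (+0.09361)² + (−0.34949)² + (−0.13699)² + (−0.23649)² + (+0.15841)² + (−0.20729)² + (+0.58541)² + (−0.11279)² = 0.67136
Variance = 0.67136 / 8 = 0.08392
SE* = √0.08392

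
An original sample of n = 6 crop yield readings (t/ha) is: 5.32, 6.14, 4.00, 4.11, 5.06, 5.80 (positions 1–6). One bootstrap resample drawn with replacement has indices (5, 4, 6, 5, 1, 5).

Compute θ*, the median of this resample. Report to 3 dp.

θ* = 5.060

Resample values: 5.06, 4.11, 5.80, 5.06, 5.32, 5.06.
Sorted: 4.11, 5.06, 5.06, 5.06, 5.32, 5.80
Median = average of the two middle values = 5.060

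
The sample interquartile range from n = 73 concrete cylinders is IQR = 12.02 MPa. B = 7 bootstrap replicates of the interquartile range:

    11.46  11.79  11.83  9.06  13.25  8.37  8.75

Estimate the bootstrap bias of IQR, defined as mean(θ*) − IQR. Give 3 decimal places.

mean(θ*) = (11.46 + 11.79 + 11.83 + 9.06 + 13.25 + 8.37 + 8.75) / 7 = 10.6443
bias = 10.6443 − 12.02

bias = −1.376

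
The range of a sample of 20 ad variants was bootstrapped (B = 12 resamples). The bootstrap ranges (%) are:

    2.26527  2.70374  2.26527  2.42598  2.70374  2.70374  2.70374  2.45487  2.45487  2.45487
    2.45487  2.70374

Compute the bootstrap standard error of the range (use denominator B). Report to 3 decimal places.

Bootstrap SE is the standard deviation of the 12 replicate ranges.
Mean of replicates: (2.26527 + 2.70374 + 2.26527 + 2.42598 + 2.70374 + 2.70374 + 2.70374 + 2.45487 + 2.45487 + 2.45487 + 2.45487 + 2.70374) / 12 = 30.294700 / 12 = 2.524558
Sum of squared deviations: (−0.259288)² + (+0.179182)² + (−0.259288)² + (−0.098578)² + (+0.179182)² + (+0.179182)² + (+0.179182)² + (−0.069688)² + (−0.069688)² + (−0.069688)² + (−0.069688)² + (+0.179182)² = 0.324135
Variance = 0.324135 / 12 = 0.027011
SE* = √0.027011

SE* = 0.164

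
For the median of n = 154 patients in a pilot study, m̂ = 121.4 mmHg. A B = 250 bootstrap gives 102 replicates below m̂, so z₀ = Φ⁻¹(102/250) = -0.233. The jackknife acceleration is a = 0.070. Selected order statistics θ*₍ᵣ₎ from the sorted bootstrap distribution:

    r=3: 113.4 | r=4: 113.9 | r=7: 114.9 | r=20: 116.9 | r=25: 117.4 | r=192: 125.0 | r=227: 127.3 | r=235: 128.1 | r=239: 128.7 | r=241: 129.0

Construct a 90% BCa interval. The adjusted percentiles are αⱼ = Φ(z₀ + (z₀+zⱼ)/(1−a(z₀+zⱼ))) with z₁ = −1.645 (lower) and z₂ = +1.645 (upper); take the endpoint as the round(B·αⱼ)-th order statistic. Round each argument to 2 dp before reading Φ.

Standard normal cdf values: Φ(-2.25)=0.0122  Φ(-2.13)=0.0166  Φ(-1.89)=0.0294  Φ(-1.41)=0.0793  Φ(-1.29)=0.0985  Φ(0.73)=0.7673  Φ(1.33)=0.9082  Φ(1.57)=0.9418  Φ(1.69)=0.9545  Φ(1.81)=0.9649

Lower: z₀ + z₁ = -0.233 + (-1.645) = -1.878; 1 − a(z₀+z₁) = 1 − (0.070)(-1.878) = 1.1315; argument = -0.233 + (-1.878)/1.1315 = -1.8928 → -1.89.
α₁ = Φ(-1.89) = 0.0294; rank = round(250 × 0.0294) = 7; θ*₍7₎ = 114.9.
Upper: z₀ + z₂ = 1.412; 1 − a(z₀+z₂) = 0.9012; argument = 1.3339 → 1.33; α₂ = 0.9082; rank = 227; θ*₍227₎ = 127.3.

(114.9, 127.3)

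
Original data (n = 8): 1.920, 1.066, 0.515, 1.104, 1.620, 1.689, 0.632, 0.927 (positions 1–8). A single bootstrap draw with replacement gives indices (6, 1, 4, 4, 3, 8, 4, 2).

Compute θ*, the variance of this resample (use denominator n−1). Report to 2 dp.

Resample values: 1.689, 1.920, 1.104, 1.104, 0.515, 0.927, 1.104, 1.066.
Mean = 1.1786; sum of squared deviations = 1.3432
s² = 1.3432 / 7 = 0.1919

θ* = 0.19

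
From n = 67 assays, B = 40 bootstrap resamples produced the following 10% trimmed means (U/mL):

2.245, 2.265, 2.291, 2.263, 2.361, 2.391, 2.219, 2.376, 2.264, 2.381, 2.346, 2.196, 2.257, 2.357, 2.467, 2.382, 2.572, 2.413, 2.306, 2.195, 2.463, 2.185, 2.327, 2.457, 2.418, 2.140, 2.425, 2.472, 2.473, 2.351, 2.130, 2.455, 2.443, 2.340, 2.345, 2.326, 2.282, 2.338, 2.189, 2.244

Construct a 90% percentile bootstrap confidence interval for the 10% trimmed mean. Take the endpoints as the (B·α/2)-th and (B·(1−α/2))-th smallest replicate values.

(2.140, 2.472)

Sorted replicates: 2.130, 2.140, 2.185, 2.189, 2.195, 2.196, 2.219, 2.244, 2.245, 2.257, 2.263, 2.264, 2.265, 2.282, 2.291, 2.306, 2.326, 2.327, 2.338, 2.340, 2.345, 2.346, 2.351, 2.357, 2.361, 2.376, 2.381, 2.382, 2.391, 2.413, 2.418, 2.425, 2.443, 2.455, 2.457, 2.463, 2.467, 2.472, 2.473, 2.572
α = 0.10; lower rank = 40 × 0.050 = 2; upper rank = 40 × 0.950 = 38.
The 2nd smallest replicate is 2.140; the 38th is 2.472.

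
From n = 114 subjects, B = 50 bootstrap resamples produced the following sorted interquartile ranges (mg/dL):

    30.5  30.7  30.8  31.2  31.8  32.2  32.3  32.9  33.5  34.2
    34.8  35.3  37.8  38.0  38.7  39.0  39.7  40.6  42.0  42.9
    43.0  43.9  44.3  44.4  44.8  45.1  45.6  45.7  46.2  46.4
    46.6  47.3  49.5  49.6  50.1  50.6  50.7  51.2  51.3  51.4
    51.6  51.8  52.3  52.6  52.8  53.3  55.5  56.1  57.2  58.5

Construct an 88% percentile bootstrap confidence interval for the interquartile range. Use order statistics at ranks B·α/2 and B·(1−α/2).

α = 0.12; lower rank = 50 × 0.060 = 3; upper rank = 50 × 0.940 = 47.
The 3rd smallest replicate is 30.8; the 47th is 55.5.

(30.8, 55.5)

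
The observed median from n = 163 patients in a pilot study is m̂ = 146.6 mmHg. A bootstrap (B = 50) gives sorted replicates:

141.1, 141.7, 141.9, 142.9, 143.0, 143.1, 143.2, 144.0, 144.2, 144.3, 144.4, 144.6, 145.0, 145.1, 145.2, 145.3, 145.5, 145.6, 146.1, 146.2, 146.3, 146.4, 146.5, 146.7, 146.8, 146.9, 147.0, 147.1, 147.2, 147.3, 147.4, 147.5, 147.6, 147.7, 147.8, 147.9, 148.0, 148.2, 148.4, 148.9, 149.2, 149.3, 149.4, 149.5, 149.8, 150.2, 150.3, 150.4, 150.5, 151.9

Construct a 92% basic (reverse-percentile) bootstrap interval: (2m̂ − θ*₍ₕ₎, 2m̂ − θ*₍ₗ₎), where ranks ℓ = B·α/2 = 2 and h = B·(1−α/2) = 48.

(142.8, 151.5)

Percentile endpoints at ranks 2 and 48: θ*₍2₎ = 141.7, θ*₍48₎ = 150.4.
Basic interval reflects these around m̂:
  lower = 2 × 146.6 − 150.4 = 142.8
  upper = 2 × 146.6 − 141.7 = 151.5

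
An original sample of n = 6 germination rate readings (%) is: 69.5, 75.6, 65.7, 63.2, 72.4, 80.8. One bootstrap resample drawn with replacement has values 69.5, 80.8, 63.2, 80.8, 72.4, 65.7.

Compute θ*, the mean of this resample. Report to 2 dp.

θ* = 72.07

Mean = (69.5 + 80.8 + 63.2 + 80.8 + 72.4 + 65.7) / 6 = 432.40 / 6 = 72.07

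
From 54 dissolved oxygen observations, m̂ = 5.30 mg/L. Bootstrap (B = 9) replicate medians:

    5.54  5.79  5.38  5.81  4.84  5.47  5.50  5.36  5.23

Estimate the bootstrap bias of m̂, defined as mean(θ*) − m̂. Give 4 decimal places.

mean(θ*) = (5.54 + 5.79 + 5.38 + 5.81 + 4.84 + 5.47 + 5.50 + 5.36 + 5.23) / 9 = 5.43556
bias = 5.43556 − 5.30

bias = +0.1356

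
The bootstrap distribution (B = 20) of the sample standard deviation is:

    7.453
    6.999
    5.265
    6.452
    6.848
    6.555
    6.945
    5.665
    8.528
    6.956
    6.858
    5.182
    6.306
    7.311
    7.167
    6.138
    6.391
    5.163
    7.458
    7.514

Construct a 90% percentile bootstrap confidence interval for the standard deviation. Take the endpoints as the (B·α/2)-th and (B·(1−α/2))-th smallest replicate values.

(5.163, 7.514)

Sorted replicates: 5.163, 5.182, 5.265, 5.665, 6.138, 6.306, 6.391, 6.452, 6.555, 6.848, 6.858, 6.945, 6.956, 6.999, 7.167, 7.311, 7.453, 7.458, 7.514, 8.528
α = 0.10; lower rank = 20 × 0.050 = 1; upper rank = 20 × 0.950 = 19.
The 1st smallest replicate is 5.163; the 19th is 7.514.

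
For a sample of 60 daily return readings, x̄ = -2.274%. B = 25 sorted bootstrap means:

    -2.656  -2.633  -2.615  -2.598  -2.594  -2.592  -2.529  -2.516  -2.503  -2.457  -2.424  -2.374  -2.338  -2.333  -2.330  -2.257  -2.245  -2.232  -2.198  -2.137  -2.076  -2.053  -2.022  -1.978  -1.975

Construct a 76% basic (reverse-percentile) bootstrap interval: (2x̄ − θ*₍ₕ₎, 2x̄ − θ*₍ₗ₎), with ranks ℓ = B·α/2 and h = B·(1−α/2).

(-2.495, -1.933)

Percentile endpoints at ranks 3 and 22: θ*₍3₎ = -2.615, θ*₍22₎ = -2.053.
Basic interval reflects these around x̄:
  lower = 2 × -2.274 − -2.053 = -2.495
  upper = 2 × -2.274 − -2.615 = -1.933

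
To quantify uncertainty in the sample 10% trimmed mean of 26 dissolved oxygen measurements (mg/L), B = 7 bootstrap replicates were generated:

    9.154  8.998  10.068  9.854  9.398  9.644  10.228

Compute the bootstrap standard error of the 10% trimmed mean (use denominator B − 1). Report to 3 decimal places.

SE* = 0.462

Bootstrap SE is the standard deviation of the 7 replicate 10% trimmed means.
Mean of replicates: (9.154 + 8.998 + 10.068 + 9.854 + 9.398 + 9.644 + 10.228) / 7 = 67.3440 / 7 = 9.6206
Sum of squared deviations: (−0.4666)² + (−0.6226)² + (+0.4474)² + (+0.2334)² + (−0.2226)² + (+0.0234)² + (+0.6074)² = 1.2790
Variance = 1.2790 / 6 = 0.2132
SE* = √0.2132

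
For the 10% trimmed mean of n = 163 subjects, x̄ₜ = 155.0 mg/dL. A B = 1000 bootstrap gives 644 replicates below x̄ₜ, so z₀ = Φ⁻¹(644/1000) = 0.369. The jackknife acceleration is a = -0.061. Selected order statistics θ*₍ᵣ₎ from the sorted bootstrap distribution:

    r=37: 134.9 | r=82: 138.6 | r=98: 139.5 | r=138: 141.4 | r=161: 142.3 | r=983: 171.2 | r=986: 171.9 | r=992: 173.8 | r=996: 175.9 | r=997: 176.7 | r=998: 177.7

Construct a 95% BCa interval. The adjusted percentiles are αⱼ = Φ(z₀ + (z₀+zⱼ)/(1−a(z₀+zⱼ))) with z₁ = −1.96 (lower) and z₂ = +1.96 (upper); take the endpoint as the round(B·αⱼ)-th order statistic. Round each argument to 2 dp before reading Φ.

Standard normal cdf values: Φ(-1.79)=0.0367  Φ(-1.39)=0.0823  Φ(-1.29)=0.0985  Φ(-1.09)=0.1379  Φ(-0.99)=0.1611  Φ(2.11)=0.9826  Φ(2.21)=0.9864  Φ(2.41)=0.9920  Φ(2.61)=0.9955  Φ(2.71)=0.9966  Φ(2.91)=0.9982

Lower: z₀ + z₁ = 0.369 + (-1.960) = -1.591; 1 − a(z₀+z₁) = 1 − (-0.061)(-1.591) = 0.9029; argument = 0.369 + (-1.591)/0.9029 = -1.3930 → -1.39.
α₁ = Φ(-1.39) = 0.0823; rank = round(1000 × 0.0823) = 82; θ*₍82₎ = 138.6.
Upper: z₀ + z₂ = 2.329; 1 − a(z₀+z₂) = 1.1421; argument = 2.4083 → 2.41; α₂ = 0.9920; rank = 992; θ*₍992₎ = 173.8.

(138.6, 173.8)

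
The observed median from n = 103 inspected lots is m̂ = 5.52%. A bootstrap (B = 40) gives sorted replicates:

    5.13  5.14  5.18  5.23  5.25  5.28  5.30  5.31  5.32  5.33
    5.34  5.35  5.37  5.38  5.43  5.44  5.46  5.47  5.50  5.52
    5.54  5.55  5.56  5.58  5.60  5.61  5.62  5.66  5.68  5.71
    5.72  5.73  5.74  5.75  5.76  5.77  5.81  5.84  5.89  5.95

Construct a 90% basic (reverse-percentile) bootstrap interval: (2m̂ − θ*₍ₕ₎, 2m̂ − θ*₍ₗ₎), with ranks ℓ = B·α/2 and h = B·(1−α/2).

Percentile endpoints at ranks 2 and 38: θ*₍2₎ = 5.14, θ*₍38₎ = 5.84.
Basic interval reflects these around m̂:
  lower = 2 × 5.52 − 5.84 = 5.20
  upper = 2 × 5.52 − 5.14 = 5.90

(5.20, 5.90)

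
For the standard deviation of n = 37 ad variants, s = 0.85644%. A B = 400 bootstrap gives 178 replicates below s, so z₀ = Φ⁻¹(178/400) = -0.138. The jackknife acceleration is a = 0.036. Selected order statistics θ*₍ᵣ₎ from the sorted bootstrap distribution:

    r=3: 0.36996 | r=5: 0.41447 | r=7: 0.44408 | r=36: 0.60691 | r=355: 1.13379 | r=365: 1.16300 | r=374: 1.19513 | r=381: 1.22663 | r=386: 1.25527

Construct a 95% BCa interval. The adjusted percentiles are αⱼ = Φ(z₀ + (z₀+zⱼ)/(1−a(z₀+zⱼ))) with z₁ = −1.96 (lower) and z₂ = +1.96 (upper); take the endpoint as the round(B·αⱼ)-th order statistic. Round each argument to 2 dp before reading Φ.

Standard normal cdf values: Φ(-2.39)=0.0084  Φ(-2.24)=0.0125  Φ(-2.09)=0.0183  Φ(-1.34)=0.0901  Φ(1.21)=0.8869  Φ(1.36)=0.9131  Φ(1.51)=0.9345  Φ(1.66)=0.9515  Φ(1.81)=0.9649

(0.44408, 1.25527)

Lower: z₀ + z₁ = -0.138 + (-1.960) = -2.098; 1 − a(z₀+z₁) = 1 − (0.036)(-2.098) = 1.0755; argument = -0.138 + (-2.098)/1.0755 = -2.0887 → -2.09.
α₁ = Φ(-2.09) = 0.0183; rank = round(400 × 0.0183) = 7; θ*₍7₎ = 0.44408.
Upper: z₀ + z₂ = 1.822; 1 − a(z₀+z₂) = 0.9344; argument = 1.8119 → 1.81; α₂ = 0.9649; rank = 386; θ*₍386₎ = 1.25527.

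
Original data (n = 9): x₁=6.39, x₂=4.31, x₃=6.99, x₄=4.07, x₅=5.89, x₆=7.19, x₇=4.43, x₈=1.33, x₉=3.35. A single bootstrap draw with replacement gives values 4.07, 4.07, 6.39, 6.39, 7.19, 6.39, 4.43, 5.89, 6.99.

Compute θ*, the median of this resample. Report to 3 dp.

θ* = 6.390

Sorted: 4.07, 4.07, 4.43, 5.89, 6.39, 6.39, 6.39, 6.99, 7.19
Median = middle value = 6.390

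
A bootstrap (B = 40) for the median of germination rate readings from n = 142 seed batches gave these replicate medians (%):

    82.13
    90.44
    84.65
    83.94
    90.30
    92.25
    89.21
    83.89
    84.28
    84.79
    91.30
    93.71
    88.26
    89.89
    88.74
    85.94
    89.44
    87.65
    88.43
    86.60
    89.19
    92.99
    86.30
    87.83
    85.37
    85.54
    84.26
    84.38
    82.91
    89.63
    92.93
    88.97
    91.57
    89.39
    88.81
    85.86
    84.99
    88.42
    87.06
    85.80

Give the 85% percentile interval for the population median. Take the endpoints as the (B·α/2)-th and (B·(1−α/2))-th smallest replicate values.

Sorted replicates: 82.13, 82.91, 83.89, 83.94, 84.26, 84.28, 84.38, 84.65, 84.79, 84.99, 85.37, 85.54, 85.80, 85.86, 85.94, 86.30, 86.60, 87.06, 87.65, 87.83, 88.26, 88.42, 88.43, 88.74, 88.81, 88.97, 89.19, 89.21, 89.39, 89.44, 89.63, 89.89, 90.30, 90.44, 91.30, 91.57, 92.25, 92.93, 92.99, 93.71
α = 0.15; lower rank = 40 × 0.075 = 3; upper rank = 40 × 0.925 = 37.
The 3rd smallest replicate is 83.89; the 37th is 92.25.

(83.89, 92.25)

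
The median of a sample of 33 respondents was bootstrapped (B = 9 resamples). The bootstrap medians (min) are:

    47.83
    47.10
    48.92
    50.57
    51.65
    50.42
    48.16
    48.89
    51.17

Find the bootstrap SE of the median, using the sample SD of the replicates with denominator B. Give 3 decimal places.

SE* = 1.505

Bootstrap SE is the standard deviation of the 9 replicate medians.
Mean of replicates: (47.83 + 47.10 + 48.92 + 50.57 + 51.65 + 50.42 + 48.16 + 48.89 + 51.17) / 9 = 444.7100 / 9 = 49.4122
Sum of squared deviations: (−1.5822)² + (−2.3122)² + (−0.4922)² + (+1.1578)² + (+2.2378)² + (+1.0078)² + (−1.2522)² + (−0.5222)² + (+1.7578)² = 20.3864
Variance = 20.3864 / 9 = 2.2652
SE* = √2.2652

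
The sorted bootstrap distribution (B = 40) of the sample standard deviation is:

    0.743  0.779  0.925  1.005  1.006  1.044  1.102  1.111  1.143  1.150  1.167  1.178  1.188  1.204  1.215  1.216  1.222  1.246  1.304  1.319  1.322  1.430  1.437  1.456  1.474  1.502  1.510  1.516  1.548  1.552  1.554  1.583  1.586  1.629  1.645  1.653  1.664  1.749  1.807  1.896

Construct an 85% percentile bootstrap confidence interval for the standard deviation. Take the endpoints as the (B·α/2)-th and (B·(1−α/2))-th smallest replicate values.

(0.925, 1.664)

α = 0.15; lower rank = 40 × 0.075 = 3; upper rank = 40 × 0.925 = 37.
The 3rd smallest replicate is 0.925; the 37th is 1.664.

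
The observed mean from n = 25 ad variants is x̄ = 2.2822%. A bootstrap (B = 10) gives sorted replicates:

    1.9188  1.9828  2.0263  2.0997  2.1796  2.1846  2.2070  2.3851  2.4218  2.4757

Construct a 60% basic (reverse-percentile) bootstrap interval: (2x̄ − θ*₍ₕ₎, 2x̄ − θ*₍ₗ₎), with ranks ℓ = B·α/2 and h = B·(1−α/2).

Percentile endpoints at ranks 2 and 8: θ*₍2₎ = 1.9828, θ*₍8₎ = 2.3851.
Basic interval reflects these around x̄:
  lower = 2 × 2.2822 − 2.3851 = 2.1793
  upper = 2 × 2.2822 − 1.9828 = 2.5816

(2.1793, 2.5816)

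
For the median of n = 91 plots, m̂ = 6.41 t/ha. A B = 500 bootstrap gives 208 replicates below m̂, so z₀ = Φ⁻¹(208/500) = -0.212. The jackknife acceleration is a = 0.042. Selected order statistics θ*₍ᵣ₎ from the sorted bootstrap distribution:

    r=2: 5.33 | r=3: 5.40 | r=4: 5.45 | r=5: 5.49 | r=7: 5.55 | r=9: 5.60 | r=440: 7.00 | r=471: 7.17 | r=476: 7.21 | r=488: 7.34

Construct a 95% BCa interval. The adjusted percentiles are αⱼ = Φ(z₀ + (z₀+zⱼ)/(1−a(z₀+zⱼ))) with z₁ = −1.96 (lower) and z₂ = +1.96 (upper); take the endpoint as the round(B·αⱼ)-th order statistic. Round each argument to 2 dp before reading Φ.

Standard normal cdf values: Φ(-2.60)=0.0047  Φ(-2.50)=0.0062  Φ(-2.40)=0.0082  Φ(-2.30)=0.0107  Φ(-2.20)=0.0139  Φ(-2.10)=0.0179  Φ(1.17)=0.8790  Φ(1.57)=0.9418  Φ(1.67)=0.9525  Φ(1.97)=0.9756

(5.55, 7.21)

Lower: z₀ + z₁ = -0.212 + (-1.960) = -2.172; 1 − a(z₀+z₁) = 1 − (0.042)(-2.172) = 1.0912; argument = -0.212 + (-2.172)/1.0912 = -2.2024 → -2.20.
α₁ = Φ(-2.20) = 0.0139; rank = round(500 × 0.0139) = 7; θ*₍7₎ = 5.55.
Upper: z₀ + z₂ = 1.748; 1 − a(z₀+z₂) = 0.9266; argument = 1.6745 → 1.67; α₂ = 0.9525; rank = 476; θ*₍476₎ = 7.21.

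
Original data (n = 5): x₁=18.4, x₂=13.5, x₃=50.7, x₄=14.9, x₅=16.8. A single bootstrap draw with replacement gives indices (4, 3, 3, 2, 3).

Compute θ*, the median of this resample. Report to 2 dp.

θ* = 50.70

Resample values: 14.9, 50.7, 50.7, 13.5, 50.7.
Sorted: 13.5, 14.9, 50.7, 50.7, 50.7
Median = middle value = 50.70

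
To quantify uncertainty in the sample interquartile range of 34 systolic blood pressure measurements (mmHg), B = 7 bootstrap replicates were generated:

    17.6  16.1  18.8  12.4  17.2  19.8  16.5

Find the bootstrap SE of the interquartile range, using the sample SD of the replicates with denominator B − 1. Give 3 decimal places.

SE* = 2.368

Bootstrap SE is the standard deviation of the 7 replicate interquartile ranges.
Mean of replicates: (17.6 + 16.1 + 18.8 + 12.4 + 17.2 + 19.8 + 16.5) / 7 = 118.4000 / 7 = 16.9143
Sum of squared deviations: (+0.6857)² + (−0.8143)² + (+1.8857)² + (−4.5143)² + (+0.2857)² + (+2.8857)² + (−0.4143)² = 33.6486
Variance = 33.6486 / 6 = 5.6081
SE* = √5.6081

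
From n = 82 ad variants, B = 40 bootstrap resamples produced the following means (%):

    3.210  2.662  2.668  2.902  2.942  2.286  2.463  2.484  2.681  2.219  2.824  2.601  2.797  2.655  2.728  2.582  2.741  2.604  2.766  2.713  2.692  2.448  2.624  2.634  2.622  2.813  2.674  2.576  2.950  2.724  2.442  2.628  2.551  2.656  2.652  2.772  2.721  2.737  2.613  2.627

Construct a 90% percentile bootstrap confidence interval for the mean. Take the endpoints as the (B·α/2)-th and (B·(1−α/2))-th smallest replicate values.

Sorted replicates: 2.219, 2.286, 2.442, 2.448, 2.463, 2.484, 2.551, 2.576, 2.582, 2.601, 2.604, 2.613, 2.622, 2.624, 2.627, 2.628, 2.634, 2.652, 2.655, 2.656, 2.662, 2.668, 2.674, 2.681, 2.692, 2.713, 2.721, 2.724, 2.728, 2.737, 2.741, 2.766, 2.772, 2.797, 2.813, 2.824, 2.902, 2.942, 2.950, 3.210
α = 0.10; lower rank = 40 × 0.050 = 2; upper rank = 40 × 0.950 = 38.
The 2nd smallest replicate is 2.286; the 38th is 2.942.

(2.286, 2.942)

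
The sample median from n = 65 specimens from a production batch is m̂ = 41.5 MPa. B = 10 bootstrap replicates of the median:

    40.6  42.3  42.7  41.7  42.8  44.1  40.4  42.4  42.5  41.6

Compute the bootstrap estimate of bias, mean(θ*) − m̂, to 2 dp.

mean(θ*) = (40.6 + 42.3 + 42.7 + 41.7 + 42.8 + 44.1 + 40.4 + 42.4 + 42.5 + 41.6) / 10 = 42.110
bias = 42.110 − 41.5

bias = +0.61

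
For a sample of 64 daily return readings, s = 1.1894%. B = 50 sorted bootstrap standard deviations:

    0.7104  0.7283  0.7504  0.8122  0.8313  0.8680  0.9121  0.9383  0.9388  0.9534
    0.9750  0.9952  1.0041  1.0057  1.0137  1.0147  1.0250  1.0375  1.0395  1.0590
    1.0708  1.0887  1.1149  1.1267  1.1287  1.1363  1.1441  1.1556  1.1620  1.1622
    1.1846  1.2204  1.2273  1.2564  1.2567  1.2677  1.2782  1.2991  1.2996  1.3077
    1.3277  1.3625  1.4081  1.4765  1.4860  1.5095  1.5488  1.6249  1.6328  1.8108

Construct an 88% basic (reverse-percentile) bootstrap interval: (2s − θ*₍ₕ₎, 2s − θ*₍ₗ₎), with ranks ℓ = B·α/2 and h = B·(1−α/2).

Percentile endpoints at ranks 3 and 47: θ*₍3₎ = 0.7504, θ*₍47₎ = 1.5488.
Basic interval reflects these around s:
  lower = 2 × 1.1894 − 1.5488 = 0.8300
  upper = 2 × 1.1894 − 0.7504 = 1.6284

(0.8300, 1.6284)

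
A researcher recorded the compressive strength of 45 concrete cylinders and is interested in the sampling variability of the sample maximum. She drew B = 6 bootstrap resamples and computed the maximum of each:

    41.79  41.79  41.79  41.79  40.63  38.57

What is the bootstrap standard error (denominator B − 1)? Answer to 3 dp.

Bootstrap SE is the standard deviation of the 6 replicate maximums.
Mean of replicates: (41.79 + 41.79 + 41.79 + 41.79 + 40.63 + 38.57) / 6 = 246.3600 / 6 = 41.0600
Sum of squared deviations: (+0.7300)² + (+0.7300)² + (+0.7300)² + (+0.7300)² + (−0.4300)² + (−2.4900)² = 8.5166
Variance = 8.5166 / 5 = 1.7033
SE* = √1.7033

SE* = 1.305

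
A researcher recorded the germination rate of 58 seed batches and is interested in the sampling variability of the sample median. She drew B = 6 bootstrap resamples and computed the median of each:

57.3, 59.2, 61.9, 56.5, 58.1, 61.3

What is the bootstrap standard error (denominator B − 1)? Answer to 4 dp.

SE* = 2.1760

Bootstrap SE is the standard deviation of the 6 replicate medians.
Mean of replicates: (57.3 + 59.2 + 61.9 + 56.5 + 58.1 + 61.3) / 6 = 354.30000 / 6 = 59.05000
Sum of squared deviations: (−1.75000)² + (+0.15000)² + (+2.85000)² + (−2.55000)² + (−0.95000)² + (+2.25000)² = 23.67500
Variance = 23.67500 / 5 = 4.73500
SE* = √4.73500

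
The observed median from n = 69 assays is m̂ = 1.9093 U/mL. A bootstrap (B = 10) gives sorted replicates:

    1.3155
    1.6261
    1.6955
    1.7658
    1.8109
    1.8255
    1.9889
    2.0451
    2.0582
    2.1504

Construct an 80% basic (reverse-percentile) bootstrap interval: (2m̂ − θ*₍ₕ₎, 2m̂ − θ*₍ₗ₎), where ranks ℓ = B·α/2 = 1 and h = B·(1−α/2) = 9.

Percentile endpoints at ranks 1 and 9: θ*₍1₎ = 1.3155, θ*₍9₎ = 2.0582.
Basic interval reflects these around m̂:
  lower = 2 × 1.9093 − 2.0582 = 1.7604
  upper = 2 × 1.9093 − 1.3155 = 2.5031

(1.7604, 2.5031)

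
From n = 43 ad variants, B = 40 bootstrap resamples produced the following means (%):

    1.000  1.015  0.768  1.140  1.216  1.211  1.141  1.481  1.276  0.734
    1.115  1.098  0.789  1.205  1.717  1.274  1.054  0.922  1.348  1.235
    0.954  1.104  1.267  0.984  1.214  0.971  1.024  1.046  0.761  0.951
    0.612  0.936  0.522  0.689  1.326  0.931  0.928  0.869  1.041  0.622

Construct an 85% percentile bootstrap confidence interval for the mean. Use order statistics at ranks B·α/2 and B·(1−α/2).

Sorted replicates: 0.522, 0.612, 0.622, 0.689, 0.734, 0.761, 0.768, 0.789, 0.869, 0.922, 0.928, 0.931, 0.936, 0.951, 0.954, 0.971, 0.984, 1.000, 1.015, 1.024, 1.041, 1.046, 1.054, 1.098, 1.104, 1.115, 1.140, 1.141, 1.205, 1.211, 1.214, 1.216, 1.235, 1.267, 1.274, 1.276, 1.326, 1.348, 1.481, 1.717
α = 0.15; lower rank = 40 × 0.075 = 3; upper rank = 40 × 0.925 = 37.
The 3rd smallest replicate is 0.622; the 37th is 1.326.

(0.622, 1.326)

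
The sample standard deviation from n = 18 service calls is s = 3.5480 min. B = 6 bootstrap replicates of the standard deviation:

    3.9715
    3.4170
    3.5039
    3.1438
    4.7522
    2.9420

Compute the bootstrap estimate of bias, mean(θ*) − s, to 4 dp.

bias = +0.0737

mean(θ*) = (3.9715 + 3.4170 + 3.5039 + 3.1438 + 4.7522 + 2.9420) / 6 = 3.62173
bias = 3.62173 − 3.5480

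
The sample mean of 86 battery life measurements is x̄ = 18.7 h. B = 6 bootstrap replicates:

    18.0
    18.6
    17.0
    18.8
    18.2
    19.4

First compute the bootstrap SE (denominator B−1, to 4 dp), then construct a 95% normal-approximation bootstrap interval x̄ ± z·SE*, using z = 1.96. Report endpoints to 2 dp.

Mean of replicates = 18.3333; sum of squared deviations = 3.3333; SE* = √(3.3333/5) = 0.8165
Margin = 1.96 × 0.8165 = 1.600
Interval: 18.7 ± 1.600

(17.10, 20.30)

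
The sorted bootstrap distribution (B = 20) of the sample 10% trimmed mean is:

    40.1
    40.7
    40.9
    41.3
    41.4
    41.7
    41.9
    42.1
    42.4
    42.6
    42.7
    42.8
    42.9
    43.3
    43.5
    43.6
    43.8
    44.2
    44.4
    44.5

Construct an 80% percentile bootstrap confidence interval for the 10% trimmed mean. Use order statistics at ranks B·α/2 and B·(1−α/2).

(40.7, 44.2)

α = 0.20; lower rank = 20 × 0.100 = 2; upper rank = 20 × 0.900 = 18.
The 2nd smallest replicate is 40.7; the 18th is 44.2.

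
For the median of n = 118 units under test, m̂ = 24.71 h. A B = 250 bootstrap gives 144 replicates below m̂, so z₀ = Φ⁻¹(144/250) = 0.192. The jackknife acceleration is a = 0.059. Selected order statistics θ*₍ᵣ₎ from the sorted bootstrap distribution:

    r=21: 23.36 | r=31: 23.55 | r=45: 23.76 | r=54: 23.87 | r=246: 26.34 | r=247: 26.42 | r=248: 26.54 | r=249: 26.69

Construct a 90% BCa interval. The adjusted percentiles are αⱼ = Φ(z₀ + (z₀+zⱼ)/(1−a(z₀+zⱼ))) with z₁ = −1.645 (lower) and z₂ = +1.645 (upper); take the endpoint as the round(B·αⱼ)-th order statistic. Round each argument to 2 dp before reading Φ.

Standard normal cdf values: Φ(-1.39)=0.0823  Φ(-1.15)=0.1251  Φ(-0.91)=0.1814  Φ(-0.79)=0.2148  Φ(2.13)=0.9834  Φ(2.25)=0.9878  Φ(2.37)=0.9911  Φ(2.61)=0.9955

Lower: z₀ + z₁ = 0.192 + (-1.645) = -1.453; 1 − a(z₀+z₁) = 1 − (0.059)(-1.453) = 1.0857; argument = 0.192 + (-1.453)/1.0857 = -1.1463 → -1.15.
α₁ = Φ(-1.15) = 0.1251; rank = round(250 × 0.1251) = 31; θ*₍31₎ = 23.55.
Upper: z₀ + z₂ = 1.837; 1 − a(z₀+z₂) = 0.8916; argument = 2.2523 → 2.25; α₂ = 0.9878; rank = 247; θ*₍247₎ = 26.42.

(23.55, 26.42)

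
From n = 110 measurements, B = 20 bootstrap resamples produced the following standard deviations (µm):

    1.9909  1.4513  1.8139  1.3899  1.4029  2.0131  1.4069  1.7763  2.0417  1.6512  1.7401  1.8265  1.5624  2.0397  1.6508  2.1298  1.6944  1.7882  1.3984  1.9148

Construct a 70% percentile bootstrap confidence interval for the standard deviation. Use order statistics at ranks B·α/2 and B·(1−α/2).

Sorted replicates: 1.3899, 1.3984, 1.4029, 1.4069, 1.4513, 1.5624, 1.6508, 1.6512, 1.6944, 1.7401, 1.7763, 1.7882, 1.8139, 1.8265, 1.9148, 1.9909, 2.0131, 2.0397, 2.0417, 2.1298
α = 0.30; lower rank = 20 × 0.150 = 3; upper rank = 20 × 0.850 = 17.
The 3rd smallest replicate is 1.4029; the 17th is 2.0131.

(1.4029, 2.0131)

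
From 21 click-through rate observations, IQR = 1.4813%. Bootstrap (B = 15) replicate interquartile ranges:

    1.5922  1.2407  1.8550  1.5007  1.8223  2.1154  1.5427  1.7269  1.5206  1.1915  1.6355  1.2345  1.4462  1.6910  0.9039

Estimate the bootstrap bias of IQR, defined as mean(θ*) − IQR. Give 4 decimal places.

mean(θ*) = (1.5922 + 1.2407 + 1.8550 + 1.5007 + 1.8223 + 2.1154 + 1.5427 + 1.7269 + 1.5206 + 1.1915 + 1.6355 + 1.2345 + 1.4462 + 1.6910 + 0.9039) / 15 = 1.53461
bias = 1.53461 − 1.4813

bias = +0.0533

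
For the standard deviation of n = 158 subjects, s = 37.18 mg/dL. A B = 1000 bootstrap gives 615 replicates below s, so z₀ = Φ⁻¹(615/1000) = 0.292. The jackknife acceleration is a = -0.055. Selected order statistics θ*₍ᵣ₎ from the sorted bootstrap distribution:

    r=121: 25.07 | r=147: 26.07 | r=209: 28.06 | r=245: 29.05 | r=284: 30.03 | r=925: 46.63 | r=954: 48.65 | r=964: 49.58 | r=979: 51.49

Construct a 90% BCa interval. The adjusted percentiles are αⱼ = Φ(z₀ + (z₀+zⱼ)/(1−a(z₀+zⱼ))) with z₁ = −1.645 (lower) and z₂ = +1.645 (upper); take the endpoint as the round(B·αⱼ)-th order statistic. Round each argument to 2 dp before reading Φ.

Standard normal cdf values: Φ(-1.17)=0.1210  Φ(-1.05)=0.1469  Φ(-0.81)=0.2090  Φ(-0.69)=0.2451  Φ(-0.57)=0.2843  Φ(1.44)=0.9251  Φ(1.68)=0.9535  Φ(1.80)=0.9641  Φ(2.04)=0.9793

Lower: z₀ + z₁ = 0.292 + (-1.645) = -1.353; 1 − a(z₀+z₁) = 1 − (-0.055)(-1.353) = 0.9256; argument = 0.292 + (-1.353)/0.9256 = -1.1698 → -1.17.
α₁ = Φ(-1.17) = 0.1210; rank = round(1000 × 0.1210) = 121; θ*₍121₎ = 25.07.
Upper: z₀ + z₂ = 1.937; 1 − a(z₀+z₂) = 1.1065; argument = 2.0425 → 2.04; α₂ = 0.9793; rank = 979; θ*₍979₎ = 51.49.

(25.07, 51.49)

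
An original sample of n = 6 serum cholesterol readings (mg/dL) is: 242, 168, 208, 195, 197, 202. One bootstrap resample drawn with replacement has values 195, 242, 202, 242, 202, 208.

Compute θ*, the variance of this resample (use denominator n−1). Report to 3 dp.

θ* = 448.967

Mean = 215.1667; sum of squared deviations = 2244.8333
s² = 2244.8333 / 5 = 448.9667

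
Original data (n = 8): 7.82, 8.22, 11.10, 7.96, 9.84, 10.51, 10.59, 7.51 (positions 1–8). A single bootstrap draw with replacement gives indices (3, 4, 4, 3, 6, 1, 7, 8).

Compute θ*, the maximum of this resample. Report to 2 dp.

Resample values: 11.10, 7.96, 7.96, 11.10, 10.51, 7.82, 10.59, 7.51.
Maximum = 11.10

θ* = 11.10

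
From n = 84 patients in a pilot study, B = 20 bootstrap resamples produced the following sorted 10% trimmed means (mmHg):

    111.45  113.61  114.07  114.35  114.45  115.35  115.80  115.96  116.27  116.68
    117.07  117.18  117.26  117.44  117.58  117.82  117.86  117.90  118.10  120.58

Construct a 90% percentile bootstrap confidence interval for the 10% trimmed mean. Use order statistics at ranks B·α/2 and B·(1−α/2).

(111.45, 118.10)

α = 0.10; lower rank = 20 × 0.050 = 1; upper rank = 20 × 0.950 = 19.
The 1st smallest replicate is 111.45; the 19th is 118.10.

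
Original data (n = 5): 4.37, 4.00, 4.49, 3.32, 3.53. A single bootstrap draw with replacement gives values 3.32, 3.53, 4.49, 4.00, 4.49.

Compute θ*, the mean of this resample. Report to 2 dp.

θ* = 3.97

Mean = (3.32 + 3.53 + 4.49 + 4.00 + 4.49) / 5 = 19.830 / 5 = 3.97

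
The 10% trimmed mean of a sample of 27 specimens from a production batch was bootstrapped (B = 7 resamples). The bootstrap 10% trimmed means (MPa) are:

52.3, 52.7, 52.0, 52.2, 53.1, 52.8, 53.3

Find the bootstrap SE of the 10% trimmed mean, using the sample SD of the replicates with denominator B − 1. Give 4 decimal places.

SE* = 0.4821

Bootstrap SE is the standard deviation of the 7 replicate 10% trimmed means.
Mean of replicates: (52.3 + 52.7 + 52.0 + 52.2 + 53.1 + 52.8 + 53.3) / 7 = 368.40000 / 7 = 52.62857
Sum of squared deviations: (−0.32857)² + (+0.07143)² + (−0.62857)² + (−0.42857)² + (+0.47143)² + (+0.17143)² + (+0.67143)² = 1.39429
Variance = 1.39429 / 6 = 0.23238
SE* = √0.23238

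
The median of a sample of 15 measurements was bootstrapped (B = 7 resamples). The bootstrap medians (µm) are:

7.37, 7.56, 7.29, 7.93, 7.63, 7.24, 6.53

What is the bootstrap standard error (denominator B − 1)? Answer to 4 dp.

SE* = 0.4370

Bootstrap SE is the standard deviation of the 7 replicate medians.
Mean of replicates: (7.37 + 7.56 + 7.29 + 7.93 + 7.63 + 7.24 + 6.53) / 7 = 51.55000 / 7 = 7.36429
Sum of squared deviations: (+0.00571)² + (+0.19571)² + (−0.07429)² + (+0.56571)² + (+0.26571)² + (−0.12429)² + (−0.83429)² = 1.14597
Variance = 1.14597 / 6 = 0.19100
SE* = √0.19100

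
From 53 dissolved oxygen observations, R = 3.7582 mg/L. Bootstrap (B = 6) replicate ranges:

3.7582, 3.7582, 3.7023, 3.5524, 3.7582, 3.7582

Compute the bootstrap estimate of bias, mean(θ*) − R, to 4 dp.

bias = −0.0436

mean(θ*) = (3.7582 + 3.7582 + 3.7023 + 3.5524 + 3.7582 + 3.7582) / 6 = 3.71458
bias = 3.71458 − 3.7582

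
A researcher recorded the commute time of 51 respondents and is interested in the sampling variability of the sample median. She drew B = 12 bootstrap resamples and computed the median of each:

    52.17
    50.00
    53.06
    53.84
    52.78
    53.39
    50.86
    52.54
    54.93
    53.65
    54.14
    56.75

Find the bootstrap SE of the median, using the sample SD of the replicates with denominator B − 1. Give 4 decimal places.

Bootstrap SE is the standard deviation of the 12 replicate medians.
Mean of replicates: (52.17 + 50.00 + 53.06 + 53.84 + 52.78 + 53.39 + 50.86 + 52.54 + 54.93 + 53.65 + 54.14 + 56.75) / 12 = 638.11000 / 12 = 53.17583
Sum of squared deviations: (−1.00583)² + (−3.17583)² + (−0.11583)² + (+0.66417)² + (−0.39583)² + (+0.21417)² + (−2.31583)² + (−0.63583)² + (+1.75417)² + (+0.47417)² + (+0.96417)² + (+3.57417)² = 34.52829
Variance = 34.52829 / 11 = 3.13894
SE* = √3.13894

SE* = 1.7717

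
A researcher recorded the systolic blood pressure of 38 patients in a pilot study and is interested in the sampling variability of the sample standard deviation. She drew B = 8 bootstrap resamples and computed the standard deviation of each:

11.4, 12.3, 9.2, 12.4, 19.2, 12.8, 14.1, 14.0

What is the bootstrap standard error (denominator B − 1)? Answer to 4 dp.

SE* = 2.8858

Bootstrap SE is the standard deviation of the 8 replicate standard deviations.
Mean of replicates: (11.4 + 12.3 + 9.2 + 12.4 + 19.2 + 12.8 + 14.1 + 14.0) / 8 = 105.40000 / 8 = 13.17500
Sum of squared deviations: (−1.77500)² + (−0.87500)² + (−3.97500)² + (−0.77500)² + (+6.02500)² + (−0.37500)² + (+0.92500)² + (+0.82500)² = 58.29500
Variance = 58.29500 / 7 = 8.32786
SE* = √8.32786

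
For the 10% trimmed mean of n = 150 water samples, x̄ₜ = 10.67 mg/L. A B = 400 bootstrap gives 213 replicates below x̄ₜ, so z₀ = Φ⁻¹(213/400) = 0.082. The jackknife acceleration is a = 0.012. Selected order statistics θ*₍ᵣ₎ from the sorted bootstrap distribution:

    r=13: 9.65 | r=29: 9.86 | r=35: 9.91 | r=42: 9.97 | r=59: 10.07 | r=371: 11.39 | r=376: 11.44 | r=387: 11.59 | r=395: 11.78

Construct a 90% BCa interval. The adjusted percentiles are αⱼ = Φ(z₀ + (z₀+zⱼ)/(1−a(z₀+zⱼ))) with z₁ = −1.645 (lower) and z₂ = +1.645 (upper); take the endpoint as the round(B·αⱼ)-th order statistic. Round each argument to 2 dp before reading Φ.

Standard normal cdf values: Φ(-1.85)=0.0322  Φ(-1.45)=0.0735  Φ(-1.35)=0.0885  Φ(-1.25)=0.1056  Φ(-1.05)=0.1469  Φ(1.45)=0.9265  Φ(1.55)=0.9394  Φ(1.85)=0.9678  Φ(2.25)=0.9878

Lower: z₀ + z₁ = 0.082 + (-1.645) = -1.563; 1 − a(z₀+z₁) = 1 − (0.012)(-1.563) = 1.0188; argument = 0.082 + (-1.563)/1.0188 = -1.4522 → -1.45.
α₁ = Φ(-1.45) = 0.0735; rank = round(400 × 0.0735) = 29; θ*₍29₎ = 9.86.
Upper: z₀ + z₂ = 1.727; 1 − a(z₀+z₂) = 0.9793; argument = 1.8455 → 1.85; α₂ = 0.9678; rank = 387; θ*₍387₎ = 11.59.

(9.86, 11.59)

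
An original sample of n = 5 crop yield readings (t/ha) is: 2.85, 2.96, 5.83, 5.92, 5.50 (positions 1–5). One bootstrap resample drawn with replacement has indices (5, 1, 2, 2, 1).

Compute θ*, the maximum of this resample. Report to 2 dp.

θ* = 5.50

Resample values: 5.50, 2.85, 2.96, 2.96, 2.85.
Maximum = 5.50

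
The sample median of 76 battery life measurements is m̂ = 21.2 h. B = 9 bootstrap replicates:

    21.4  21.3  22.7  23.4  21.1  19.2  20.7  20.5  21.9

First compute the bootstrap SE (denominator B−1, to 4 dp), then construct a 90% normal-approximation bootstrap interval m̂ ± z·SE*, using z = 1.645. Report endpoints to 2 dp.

(19.17, 23.23)

Mean of replicates = 21.3556; sum of squared deviations = 12.1622; SE* = √(12.1622/8) = 1.2330
Margin = 1.645 × 1.2330 = 2.028
Interval: 21.2 ± 2.028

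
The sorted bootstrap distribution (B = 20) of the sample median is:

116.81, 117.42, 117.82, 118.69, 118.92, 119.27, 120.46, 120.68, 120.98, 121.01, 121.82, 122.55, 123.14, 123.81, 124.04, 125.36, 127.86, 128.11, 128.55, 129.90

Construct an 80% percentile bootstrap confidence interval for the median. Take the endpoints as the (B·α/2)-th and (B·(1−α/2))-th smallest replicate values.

(117.42, 128.11)

α = 0.20; lower rank = 20 × 0.100 = 2; upper rank = 20 × 0.900 = 18.
The 2nd smallest replicate is 117.42; the 18th is 128.11.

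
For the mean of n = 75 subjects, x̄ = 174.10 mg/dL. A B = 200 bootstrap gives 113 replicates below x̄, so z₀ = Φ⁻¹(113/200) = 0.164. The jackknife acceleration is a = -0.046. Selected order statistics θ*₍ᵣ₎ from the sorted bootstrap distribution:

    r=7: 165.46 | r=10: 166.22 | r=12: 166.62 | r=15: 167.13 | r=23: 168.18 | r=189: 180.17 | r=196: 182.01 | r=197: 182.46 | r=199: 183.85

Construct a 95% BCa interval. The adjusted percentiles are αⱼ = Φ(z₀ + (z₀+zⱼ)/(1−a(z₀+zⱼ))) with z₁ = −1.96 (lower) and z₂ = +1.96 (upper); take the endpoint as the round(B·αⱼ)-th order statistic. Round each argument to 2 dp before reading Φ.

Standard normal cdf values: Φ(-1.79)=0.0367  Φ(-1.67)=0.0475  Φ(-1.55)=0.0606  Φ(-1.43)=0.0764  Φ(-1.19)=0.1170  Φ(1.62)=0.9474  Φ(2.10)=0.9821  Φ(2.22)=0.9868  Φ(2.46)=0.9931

Lower: z₀ + z₁ = 0.164 + (-1.960) = -1.796; 1 − a(z₀+z₁) = 1 − (-0.046)(-1.796) = 0.9174; argument = 0.164 + (-1.796)/0.9174 = -1.7937 → -1.79.
α₁ = Φ(-1.79) = 0.0367; rank = round(200 × 0.0367) = 7; θ*₍7₎ = 165.46.
Upper: z₀ + z₂ = 2.124; 1 − a(z₀+z₂) = 1.0977; argument = 2.0989 → 2.10; α₂ = 0.9821; rank = 196; θ*₍196₎ = 182.01.

(165.46, 182.01)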